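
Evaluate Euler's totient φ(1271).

1200

Factor 1271: 1271 = 31 · 41.
φ(1271) = 1271 · (1 − 1/31) · (1 − 1/41)
       = 1271 · 1200/1271 = 1200.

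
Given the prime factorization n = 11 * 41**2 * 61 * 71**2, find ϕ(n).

4890480000

φ(5686000991) = 5686000991 · (1 − 1/11) · (1 − 1/41) · (1 − 1/61) · (1 − 1/71)
       = 5686000991 · 1680000/1953281 = 4890480000.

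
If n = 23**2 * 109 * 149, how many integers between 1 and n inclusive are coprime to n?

φ(8591489) = 8591489 · (1 − 1/23) · (1 − 1/109) · (1 − 1/149)
       = 8591489 · 351648/373543 = 8087904.

8087904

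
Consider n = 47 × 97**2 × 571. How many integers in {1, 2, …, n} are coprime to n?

244160640

φ(47) = 47 − 1 = 46.
φ(97^2) = 97^2 − 97^1 = 9409 − 97 = 9312.
φ(571) = 571 − 1 = 570.
Multiply: 46 · 9312 · 570 = 244160640.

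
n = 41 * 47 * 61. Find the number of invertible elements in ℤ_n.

φ(41) = 41 − 1 = 40.
φ(47) = 47 − 1 = 46.
φ(61) = 61 − 1 = 60.
φ(117547) = 40 × 46 × 60 = 110400.

110400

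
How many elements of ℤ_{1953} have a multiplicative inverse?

Factor 1953: 1953 = 3^2 × 7 × 31.
φ(1953) = 1953 · (1 − 1/3) · (1 − 1/7) · (1 − 1/31)
       = 1953 · 360/651 = 1080.

1080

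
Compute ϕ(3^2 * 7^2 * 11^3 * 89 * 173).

4615269120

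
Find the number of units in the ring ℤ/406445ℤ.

292032

406445 = 5 × 13^3 × 37.
φ(406445) = 406445 · (1 − 1/5) · (1 − 1/13) · (1 − 1/37)
       = 406445 · 1728/2405 = 292032.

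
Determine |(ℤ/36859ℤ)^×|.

33600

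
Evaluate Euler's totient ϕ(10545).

Prime factorization: 10545 = 3 · 5 · 19 · 37.
φ(3) = 3 − 1 = 2.
φ(5) = 5 − 1 = 4.
φ(19) = 19 − 1 = 18.
φ(37) = 37 − 1 = 36.
Multiply: 2 · 4 · 18 · 36 = 5184.

5184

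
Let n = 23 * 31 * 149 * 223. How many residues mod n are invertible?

φ(23690851) = 23690851 · (1 − 1/23) · (1 − 1/31) · (1 − 1/149) · (1 − 1/223)
       = 23690851 · 21684960/23690851 = 21684960.

21684960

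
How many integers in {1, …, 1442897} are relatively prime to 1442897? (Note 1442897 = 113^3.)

φ(1442897) = 1442897 · (1 − 1/113)
       = 1442897 · 112/113 = 1430128.

1430128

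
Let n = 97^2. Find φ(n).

φ(97^2) = 97^1·(97−1) = 97·96 = 9312.

9312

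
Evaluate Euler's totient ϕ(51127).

47040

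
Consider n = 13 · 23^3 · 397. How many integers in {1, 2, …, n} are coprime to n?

φ(13) = 13 − 1 = 12.
φ(23^3) = 23^3 − 23^2 = 12167 − 529 = 11638.
φ(397) = 397 − 1 = 396.
Since φ is multiplicative, φ(62793887) = 12 · 11638 · 396 = 55303776.

55303776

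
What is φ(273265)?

Factor 273265: 273265 = 5 · 31 · 41 · 43.
φ(273265) = 273265 · (1 − 1/5) · (1 − 1/31) · (1 − 1/41) · (1 − 1/43)
       = 273265 · 201600/273265 = 201600.

201600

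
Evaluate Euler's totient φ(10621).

9072

First factor: 10621 = 13 × 19 × 43.
φ(10621) = 10621 · (1 − 1/13) · (1 − 1/19) · (1 − 1/43)
       = 10621 · 9072/10621 = 9072.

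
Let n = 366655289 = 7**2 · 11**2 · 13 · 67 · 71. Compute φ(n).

φ(7^2) = 7^2 − 7^1 = 49 − 7 = 42.
φ(11^2) = 11^1·(11−1) = 11·10 = 110.
φ(13) = 13 − 1 = 12.
φ(67) = 67 − 1 = 66.
φ(71) = 71 − 1 = 70.
Since φ is multiplicative, φ(366655289) = 42 · 110 · 12 · 66 · 70 = 256132800.

256132800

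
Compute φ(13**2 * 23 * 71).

240240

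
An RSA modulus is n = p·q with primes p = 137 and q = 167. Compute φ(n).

22576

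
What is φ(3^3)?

18

φ(27) = 27 · (1 − 1/3)
       = 27 · 2/3 = 18.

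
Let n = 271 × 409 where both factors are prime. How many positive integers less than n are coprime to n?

110160

φ(n) = (p − 1)(q − 1) = (271−1)(409−1) = 270·408 = 110160.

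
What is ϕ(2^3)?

4

φ(2^3) = 2^3 − 2^2 = 8 − 4 = 4.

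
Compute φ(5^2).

20

φ(25) = 25 · (1 − 1/5)
       = 25 · 4/5 = 20.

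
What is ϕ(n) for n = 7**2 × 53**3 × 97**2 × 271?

15424500349440

φ(7^2) = 7^1·(7−1) = 7·6 = 42.
φ(53^3) = 53^2·(53−1) = 2809·52 = 146068.
φ(97^2) = 97^2 − 97^1 = 9409 − 97 = 9312.
φ(271) = 271 − 1 = 270.
φ(18601006659347) = 42 × 146068 × 9312 × 270 = 15424500349440.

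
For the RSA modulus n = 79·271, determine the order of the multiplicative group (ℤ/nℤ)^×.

21060

For distinct primes, φ(pq) = (p−1)(q−1) = 78 × 270 = 21060.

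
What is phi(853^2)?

726756

φ(853^2) = 853^1·(853−1) = 853·852 = 726756.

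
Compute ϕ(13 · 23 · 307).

80784

φ(91793) = 91793 · (1 − 1/13) · (1 − 1/23) · (1 − 1/307)
       = 91793 · 80784/91793 = 80784.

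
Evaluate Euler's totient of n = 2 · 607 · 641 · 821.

318028800

φ(638880854) = 638880854 · (1 − 1/2) · (1 − 1/607) · (1 − 1/641) · (1 − 1/821)
       = 638880854 · 318028800/638880854 = 318028800.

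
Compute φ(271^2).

73170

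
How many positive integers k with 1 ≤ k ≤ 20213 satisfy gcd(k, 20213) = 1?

Prime factorization: 20213 = 17 · 29 · 41.
φ(17) = 17 − 1 = 16.
φ(29) = 29 − 1 = 28.
φ(41) = 41 − 1 = 40.
Multiply: 16 · 28 · 40 = 17920.

17920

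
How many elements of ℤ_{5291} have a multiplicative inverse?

5291 = 11 · 13 · 37.
φ(11) = 11 − 1 = 10.
φ(13) = 13 − 1 = 12.
φ(37) = 37 − 1 = 36.
Multiply: 10 · 12 · 36 = 4320.

4320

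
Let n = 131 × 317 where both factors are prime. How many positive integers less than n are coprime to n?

φ(n) = (p − 1)(q − 1) = (131−1)(317−1) = 130·316 = 41080.

41080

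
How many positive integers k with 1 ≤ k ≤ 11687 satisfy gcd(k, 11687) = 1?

Prime factorization: 11687 = 13 * 29 * 31.
φ(13) = 13 − 1 = 12.
φ(29) = 29 − 1 = 28.
φ(31) = 31 − 1 = 30.
Since φ is multiplicative, φ(11687) = 12 · 28 · 30 = 10080.

10080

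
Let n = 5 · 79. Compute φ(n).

312

φ(5) = 5 − 1 = 4.
φ(79) = 79 − 1 = 78.
φ(395) = 4 × 78 = 312.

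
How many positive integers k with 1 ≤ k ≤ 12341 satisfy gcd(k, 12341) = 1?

10080

12341 = 7 * 41 * 43.
φ(12341) = 12341 · (1 − 1/7) · (1 − 1/41) · (1 − 1/43)
       = 12341 · 10080/12341 = 10080.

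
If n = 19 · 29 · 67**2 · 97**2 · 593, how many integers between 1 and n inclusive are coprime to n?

φ(19) = 19 − 1 = 18.
φ(29) = 29 − 1 = 28.
φ(67^2) = 67^1·(67−1) = 67·66 = 4422.
φ(97^2) = 97^1·(97−1) = 97·96 = 9312.
φ(593) = 593 − 1 = 592.
φ(13800644417743) = 18 × 28 × 4422 × 9312 × 592 = 12286097252352.

12286097252352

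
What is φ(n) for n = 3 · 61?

120

φ(183) = 183 · (1 − 1/3) · (1 − 1/61)
       = 183 · 120/183 = 120.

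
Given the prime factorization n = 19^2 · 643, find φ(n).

φ(232123) = 232123 · (1 − 1/19) · (1 − 1/643)
       = 232123 · 11556/12217 = 219564.

219564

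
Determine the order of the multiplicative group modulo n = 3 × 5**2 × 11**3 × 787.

φ(78562275) = 78562275 · (1 − 1/3) · (1 − 1/5) · (1 − 1/11) · (1 − 1/787)
       = 78562275 · 62880/129855 = 38042400.

38042400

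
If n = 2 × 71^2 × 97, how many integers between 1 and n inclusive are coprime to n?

477120

φ(977954) = 977954 · (1 − 1/2) · (1 − 1/71) · (1 − 1/97)
       = 977954 · 6720/13774 = 477120.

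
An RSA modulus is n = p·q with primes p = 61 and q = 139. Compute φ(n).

8280

φ(pq) = (p−1)(q−1) = 60 · 138 = 8280.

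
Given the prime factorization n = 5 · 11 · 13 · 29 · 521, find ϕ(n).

φ(10802935) = 10802935 · (1 − 1/5) · (1 − 1/11) · (1 − 1/13) · (1 − 1/29) · (1 − 1/521)
       = 10802935 · 6988800/10802935 = 6988800.

6988800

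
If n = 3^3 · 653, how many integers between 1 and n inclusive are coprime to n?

φ(17631) = 17631 · (1 − 1/3) · (1 − 1/653)
       = 17631 · 1304/1959 = 11736.

11736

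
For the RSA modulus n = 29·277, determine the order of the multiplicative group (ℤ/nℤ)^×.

φ(n) = (p − 1)(q − 1) = (29−1)(277−1) = 28·276 = 7728.

7728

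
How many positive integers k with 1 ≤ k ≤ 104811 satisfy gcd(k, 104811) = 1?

55440

Factor 104811: 104811 = 3 · 7^2 · 23 · 31.
φ(3) = 3 − 1 = 2.
φ(7^2) = 7^1·(7−1) = 7·6 = 42.
φ(23) = 23 − 1 = 22.
φ(31) = 31 − 1 = 30.
Multiply: 2 · 42 · 22 · 30 = 55440.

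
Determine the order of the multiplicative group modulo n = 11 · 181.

1800

φ(11) = 11 − 1 = 10.
φ(181) = 181 − 1 = 180.
Since φ is multiplicative, φ(1991) = 10 · 180 = 1800.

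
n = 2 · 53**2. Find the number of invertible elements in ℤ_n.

2756

φ(2) = 2 − 1 = 1.
φ(53^2) = 53^2 − 53^1 = 2809 − 53 = 2756.
Multiply: 1 · 2756 = 2756.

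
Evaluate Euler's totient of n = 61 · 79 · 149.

692640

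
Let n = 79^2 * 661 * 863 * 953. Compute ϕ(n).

φ(3392808429139) = 3392808429139 · (1 − 1/79) · (1 − 1/661) · (1 − 1/863) · (1 − 1/953)
       = 3392808429139 · 42245723520/42946942141 = 3337412158080.

3337412158080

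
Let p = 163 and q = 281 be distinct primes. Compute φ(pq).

φ(163) = 163 − 1 = 162.
φ(281) = 281 − 1 = 280.
Since φ is multiplicative, φ(45803) = 162 · 280 = 45360.

45360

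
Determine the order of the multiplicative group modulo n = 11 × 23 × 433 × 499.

φ(54664951) = 54664951 · (1 − 1/11) · (1 − 1/23) · (1 − 1/433) · (1 − 1/499)
       = 54664951 · 47329920/54664951 = 47329920.

47329920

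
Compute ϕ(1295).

1295 = 5 · 7 · 37.
φ(5) = 5 − 1 = 4.
φ(7) = 7 − 1 = 6.
φ(37) = 37 − 1 = 36.
φ(1295) = 4 × 6 × 36 = 864.

864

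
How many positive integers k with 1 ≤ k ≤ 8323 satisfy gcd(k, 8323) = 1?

6720

First factor: 8323 = 7 · 29 · 41.
φ(7) = 7 − 1 = 6.
φ(29) = 29 − 1 = 28.
φ(41) = 41 − 1 = 40.
φ(8323) = 6 × 28 × 40 = 6720.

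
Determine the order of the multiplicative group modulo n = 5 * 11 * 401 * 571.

9120000

φ(12593405) = 12593405 · (1 − 1/5) · (1 − 1/11) · (1 − 1/401) · (1 − 1/571)
       = 12593405 · 9120000/12593405 = 9120000.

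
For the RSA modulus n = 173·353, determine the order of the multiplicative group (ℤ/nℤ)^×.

60544

φ(173) = 173 − 1 = 172.
φ(353) = 353 − 1 = 352.
Since φ is multiplicative, φ(61069) = 172 · 352 = 60544.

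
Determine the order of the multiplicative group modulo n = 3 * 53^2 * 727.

φ(3) = 3 − 1 = 2.
φ(53^2) = 53^2 − 53^1 = 2809 − 53 = 2756.
φ(727) = 727 − 1 = 726.
Since φ is multiplicative, φ(6126429) = 2 · 2756 · 726 = 4001712.

4001712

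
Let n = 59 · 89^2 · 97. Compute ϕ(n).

φ(59) = 59 − 1 = 58.
φ(89^2) = 89^2 − 89^1 = 7921 − 89 = 7832.
φ(97) = 97 − 1 = 96.
Since φ is multiplicative, φ(45331883) = 58 · 7832 · 96 = 43608576.

43608576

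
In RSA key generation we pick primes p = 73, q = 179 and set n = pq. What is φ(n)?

φ(13067) = 13067 · (1 − 1/73) · (1 − 1/179)
       = 13067 · 12816/13067 = 12816.

12816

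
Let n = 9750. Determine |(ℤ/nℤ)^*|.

Factor 9750: 9750 = 2 · 3 · 5^3 · 13.
φ(2) = 2 − 1 = 1.
φ(3) = 3 − 1 = 2.
φ(5^3) = 5^3 − 5^2 = 125 − 25 = 100.
φ(13) = 13 − 1 = 12.
Multiply: 1 · 2 · 100 · 12 = 2400.

2400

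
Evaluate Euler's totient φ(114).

36

Prime factorization: 114 = 2 · 3 · 19.
φ(114) = 114 · (1 − 1/2) · (1 − 1/3) · (1 − 1/19)
       = 114 · 36/114 = 36.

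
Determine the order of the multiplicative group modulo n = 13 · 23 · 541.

142560

φ(161759) = 161759 · (1 − 1/13) · (1 − 1/23) · (1 − 1/541)
       = 161759 · 142560/161759 = 142560.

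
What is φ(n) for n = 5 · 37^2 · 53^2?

14683968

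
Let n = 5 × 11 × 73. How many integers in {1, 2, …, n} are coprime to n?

φ(5) = 5 − 1 = 4.
φ(11) = 11 − 1 = 10.
φ(73) = 73 − 1 = 72.
Multiply: 4 · 10 · 72 = 2880.

2880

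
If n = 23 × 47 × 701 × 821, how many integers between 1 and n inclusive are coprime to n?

580888000

φ(622138201) = 622138201 · (1 − 1/23) · (1 − 1/47) · (1 − 1/701) · (1 − 1/821)
       = 622138201 · 580888000/622138201 = 580888000.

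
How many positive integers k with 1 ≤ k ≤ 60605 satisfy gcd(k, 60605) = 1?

42240

60605 = 5 · 17 · 23 · 31.
φ(5) = 5 − 1 = 4.
φ(17) = 17 − 1 = 16.
φ(23) = 23 − 1 = 22.
φ(31) = 31 − 1 = 30.
Since φ is multiplicative, φ(60605) = 4 · 16 · 22 · 30 = 42240.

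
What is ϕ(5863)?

4800

5863 = 11 · 13 · 41.
φ(5863) = 5863 · (1 − 1/11) · (1 − 1/13) · (1 − 1/41)
       = 5863 · 4800/5863 = 4800.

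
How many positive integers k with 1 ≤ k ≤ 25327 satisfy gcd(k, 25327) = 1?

22680

First factor: 25327 = 19 × 31 × 43.
φ(19) = 19 − 1 = 18.
φ(31) = 31 − 1 = 30.
φ(43) = 43 − 1 = 42.
Multiply: 18 · 30 · 42 = 22680.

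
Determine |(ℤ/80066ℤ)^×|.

Factor 80066: 80066 = 2 * 7**2 * 19 * 43.
φ(80066) = 80066 · (1 − 1/2) · (1 − 1/7) · (1 − 1/19) · (1 − 1/43)
       = 80066 · 4536/11438 = 31752.

31752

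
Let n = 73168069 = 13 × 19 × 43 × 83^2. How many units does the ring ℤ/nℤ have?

61744032

φ(73168069) = 73168069 · (1 − 1/13) · (1 − 1/19) · (1 − 1/43) · (1 − 1/83)
       = 73168069 · 743904/881543 = 61744032.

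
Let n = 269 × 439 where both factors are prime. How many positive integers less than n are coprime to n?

117384

φ(pq) = (p−1)(q−1) = 268 · 438 = 117384.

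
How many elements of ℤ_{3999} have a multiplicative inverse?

2520

Prime factorization: 3999 = 3 · 31 · 43.
φ(3999) = 3999 · (1 − 1/3) · (1 − 1/31) · (1 − 1/43)
       = 3999 · 2520/3999 = 2520.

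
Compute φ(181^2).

φ(181^2) = 181^2 − 181^1 = 32761 − 181 = 32580.

32580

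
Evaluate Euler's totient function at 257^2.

65792

φ(66049) = 66049 · (1 − 1/257)
       = 66049 · 256/257 = 65792.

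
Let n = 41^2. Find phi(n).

1640

φ(1681) = 1681 · (1 − 1/41)
       = 1681 · 40/41 = 1640.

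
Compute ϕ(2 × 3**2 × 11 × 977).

58560

φ(2) = 2 − 1 = 1.
φ(3^2) = 3^2 − 3^1 = 9 − 3 = 6.
φ(11) = 11 − 1 = 10.
φ(977) = 977 − 1 = 976.
Multiply: 1 · 6 · 10 · 976 = 58560.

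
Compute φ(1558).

Prime factorization: 1558 = 2 · 19 · 41.
φ(2) = 2 − 1 = 1.
φ(19) = 19 − 1 = 18.
φ(41) = 41 − 1 = 40.
Multiply: 1 · 18 · 40 = 720.

720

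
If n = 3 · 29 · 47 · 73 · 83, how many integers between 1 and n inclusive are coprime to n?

15208704

φ(24775251) = 24775251 · (1 − 1/3) · (1 − 1/29) · (1 − 1/47) · (1 − 1/73) · (1 − 1/83)
       = 24775251 · 15208704/24775251 = 15208704.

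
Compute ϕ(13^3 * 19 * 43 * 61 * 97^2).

856611624960

φ(13^3) = 13^2·(13−1) = 169·12 = 2028.
φ(19) = 19 − 1 = 18.
φ(43) = 43 − 1 = 42.
φ(61) = 61 − 1 = 60.
φ(97^2) = 97^1·(97−1) = 97·96 = 9312.
φ(1030209183601) = 2028 × 18 × 42 × 60 × 9312 = 856611624960.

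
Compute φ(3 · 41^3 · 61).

8068800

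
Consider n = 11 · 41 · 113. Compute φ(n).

44800

φ(11) = 11 − 1 = 10.
φ(41) = 41 − 1 = 40.
φ(113) = 113 − 1 = 112.
φ(50963) = 10 × 40 × 112 = 44800.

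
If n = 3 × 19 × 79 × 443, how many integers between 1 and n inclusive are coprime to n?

1241136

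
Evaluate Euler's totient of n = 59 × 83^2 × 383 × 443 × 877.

φ(60479792148563) = 60479792148563 · (1 − 1/59) · (1 − 1/83) · (1 − 1/383) · (1 − 1/443) · (1 − 1/877)
       = 60479792148563 · 703447328064/728672194561 = 58386128229312.

58386128229312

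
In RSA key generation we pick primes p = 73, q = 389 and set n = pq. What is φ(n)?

For distinct primes, φ(pq) = (p−1)(q−1) = 72 × 388 = 27936.

27936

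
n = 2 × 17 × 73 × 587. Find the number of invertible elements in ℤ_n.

φ(2) = 2 − 1 = 1.
φ(17) = 17 − 1 = 16.
φ(73) = 73 − 1 = 72.
φ(587) = 587 − 1 = 586.
φ(1456934) = 1 × 16 × 72 × 586 = 675072.

675072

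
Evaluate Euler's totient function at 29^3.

23548

φ(24389) = 24389 · (1 − 1/29)
       = 24389 · 28/29 = 23548.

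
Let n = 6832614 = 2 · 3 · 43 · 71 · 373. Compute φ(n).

φ(2) = 2 − 1 = 1.
φ(3) = 3 − 1 = 2.
φ(43) = 43 − 1 = 42.
φ(71) = 71 − 1 = 70.
φ(373) = 373 − 1 = 372.
φ(6832614) = 1 × 2 × 42 × 70 × 372 = 2187360.

2187360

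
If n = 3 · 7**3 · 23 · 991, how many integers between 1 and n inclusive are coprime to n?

12806640

φ(3) = 3 − 1 = 2.
φ(7^3) = 7^2·(7−1) = 49·6 = 294.
φ(23) = 23 − 1 = 22.
φ(991) = 991 − 1 = 990.
Multiply: 2 · 294 · 22 · 990 = 12806640.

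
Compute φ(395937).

Factor 395937: 395937 = 3^2 × 29 × 37 × 41.
φ(395937) = 395937 · (1 − 1/3) · (1 − 1/29) · (1 − 1/37) · (1 − 1/41)
       = 395937 · 80640/131979 = 241920.

241920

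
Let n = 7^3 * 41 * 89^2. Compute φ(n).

92104320

φ(7^3) = 7^2·(7−1) = 49·6 = 294.
φ(41) = 41 − 1 = 40.
φ(89^2) = 89^1·(89−1) = 89·88 = 7832.
Multiply: 294 · 40 · 7832 = 92104320.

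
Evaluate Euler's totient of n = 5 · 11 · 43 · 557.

φ(1317305) = 1317305 · (1 − 1/5) · (1 − 1/11) · (1 − 1/43) · (1 − 1/557)
       = 1317305 · 934080/1317305 = 934080.

934080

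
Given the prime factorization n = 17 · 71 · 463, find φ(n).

φ(558841) = 558841 · (1 − 1/17) · (1 − 1/71) · (1 − 1/463)
       = 558841 · 517440/558841 = 517440.

517440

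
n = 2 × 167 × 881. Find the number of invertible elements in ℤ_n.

φ(294254) = 294254 · (1 − 1/2) · (1 − 1/167) · (1 − 1/881)
       = 294254 · 146080/294254 = 146080.

146080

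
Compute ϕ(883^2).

778806

φ(883^2) = 883^2 − 883^1 = 779689 − 883 = 778806.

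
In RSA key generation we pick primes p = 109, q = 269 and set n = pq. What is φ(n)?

For distinct primes, φ(pq) = (p−1)(q−1) = 108 × 268 = 28944.

28944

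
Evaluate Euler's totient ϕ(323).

Prime factorization: 323 = 17 · 19.
φ(17) = 17 − 1 = 16.
φ(19) = 19 − 1 = 18.
φ(323) = 16 × 18 = 288.

288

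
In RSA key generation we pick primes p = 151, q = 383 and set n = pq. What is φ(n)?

φ(pq) = (p−1)(q−1) = 150 · 382 = 57300.

57300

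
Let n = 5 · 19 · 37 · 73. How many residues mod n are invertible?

186624

φ(5) = 5 − 1 = 4.
φ(19) = 19 − 1 = 18.
φ(37) = 37 − 1 = 36.
φ(73) = 73 − 1 = 72.
φ(256595) = 4 × 18 × 36 × 72 = 186624.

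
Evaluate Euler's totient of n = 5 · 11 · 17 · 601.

φ(5) = 5 − 1 = 4.
φ(11) = 11 − 1 = 10.
φ(17) = 17 − 1 = 16.
φ(601) = 601 − 1 = 600.
Since φ is multiplicative, φ(561935) = 4 · 10 · 16 · 600 = 384000.

384000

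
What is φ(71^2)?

φ(71^2) = 71^2 − 71^1 = 5041 − 71 = 4970.

4970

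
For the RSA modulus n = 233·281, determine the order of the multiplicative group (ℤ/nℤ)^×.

64960

φ(233) = 233 − 1 = 232.
φ(281) = 281 − 1 = 280.
φ(65473) = 232 × 280 = 64960.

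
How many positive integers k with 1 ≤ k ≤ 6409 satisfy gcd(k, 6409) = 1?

6409 = 13 × 17 × 29.
φ(13) = 13 − 1 = 12.
φ(17) = 17 − 1 = 16.
φ(29) = 29 − 1 = 28.
Since φ is multiplicative, φ(6409) = 12 · 16 · 28 = 5376.

5376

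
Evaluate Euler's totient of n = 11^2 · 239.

26180

φ(28919) = 28919 · (1 − 1/11) · (1 − 1/239)
       = 28919 · 2380/2629 = 26180.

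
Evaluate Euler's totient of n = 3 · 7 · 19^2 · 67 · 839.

226984032

φ(3) = 3 − 1 = 2.
φ(7) = 7 − 1 = 6.
φ(19^2) = 19^2 − 19^1 = 361 − 19 = 342.
φ(67) = 67 − 1 = 66.
φ(839) = 839 − 1 = 838.
φ(426150753) = 2 × 6 × 342 × 66 × 838 = 226984032.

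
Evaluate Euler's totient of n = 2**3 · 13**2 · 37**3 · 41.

φ(2^3) = 2^3 − 2^2 = 8 − 4 = 4.
φ(13^2) = 13^2 − 13^1 = 169 − 13 = 156.
φ(37^3) = 37^3 − 37^2 = 50653 − 1369 = 49284.
φ(41) = 41 − 1 = 40.
Since φ is multiplicative, φ(2807797096) = 4 · 156 · 49284 · 40 = 1230128640.

1230128640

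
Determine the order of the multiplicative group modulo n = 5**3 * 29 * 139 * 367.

φ(5^3) = 5^3 − 5^2 = 125 − 25 = 100.
φ(29) = 29 − 1 = 28.
φ(139) = 139 − 1 = 138.
φ(367) = 367 − 1 = 366.
φ(184922125) = 100 × 28 × 138 × 366 = 141422400.

141422400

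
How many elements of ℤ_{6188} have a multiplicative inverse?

6188 = 2^2 · 7 · 13 · 17.
φ(6188) = 6188 · (1 − 1/2) · (1 − 1/7) · (1 − 1/13) · (1 − 1/17)
       = 6188 · 1152/3094 = 2304.

2304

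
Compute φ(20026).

8640

Prime factorization: 20026 = 2 · 17 · 19 · 31.
φ(2) = 2 − 1 = 1.
φ(17) = 17 − 1 = 16.
φ(19) = 19 − 1 = 18.
φ(31) = 31 − 1 = 30.
Since φ is multiplicative, φ(20026) = 1 · 16 · 18 · 30 = 8640.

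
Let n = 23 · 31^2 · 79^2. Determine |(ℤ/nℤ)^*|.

φ(23) = 23 − 1 = 22.
φ(31^2) = 31^1·(31−1) = 31·30 = 930.
φ(79^2) = 79^1·(79−1) = 79·78 = 6162.
Multiply: 22 · 930 · 6162 = 126074520.

126074520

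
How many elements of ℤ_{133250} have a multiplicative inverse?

48000

Factor 133250: 133250 = 2 · 5^3 · 13 · 41.
φ(133250) = 133250 · (1 − 1/2) · (1 − 1/5) · (1 − 1/13) · (1 − 1/41)
       = 133250 · 1920/5330 = 48000.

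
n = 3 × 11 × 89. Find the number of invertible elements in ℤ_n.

φ(3) = 3 − 1 = 2.
φ(11) = 11 − 1 = 10.
φ(89) = 89 − 1 = 88.
φ(2937) = 2 × 10 × 88 = 1760.

1760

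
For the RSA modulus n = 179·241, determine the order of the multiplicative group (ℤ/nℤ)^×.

42720

φ(179) = 179 − 1 = 178.
φ(241) = 241 − 1 = 240.
φ(43139) = 178 × 240 = 42720.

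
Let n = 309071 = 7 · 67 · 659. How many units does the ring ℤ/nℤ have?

φ(7) = 7 − 1 = 6.
φ(67) = 67 − 1 = 66.
φ(659) = 659 − 1 = 658.
φ(309071) = 6 × 66 × 658 = 260568.

260568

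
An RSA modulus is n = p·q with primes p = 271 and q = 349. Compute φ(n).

93960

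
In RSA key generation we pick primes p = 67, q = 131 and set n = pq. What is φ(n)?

8580

φ(67) = 67 − 1 = 66.
φ(131) = 131 − 1 = 130.
φ(8777) = 66 × 130 = 8580.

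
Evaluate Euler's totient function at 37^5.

67469796

φ(37^5) = 37^4·(37−1) = 1874161·36 = 67469796.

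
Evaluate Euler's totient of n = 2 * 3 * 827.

φ(2) = 2 − 1 = 1.
φ(3) = 3 − 1 = 2.
φ(827) = 827 − 1 = 826.
Multiply: 1 · 2 · 826 = 1652.

1652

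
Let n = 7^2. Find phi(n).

42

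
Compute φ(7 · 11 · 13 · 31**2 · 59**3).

φ(197566588219) = 197566588219 · (1 − 1/7) · (1 − 1/11) · (1 − 1/13) · (1 − 1/31) · (1 − 1/59)
       = 197566588219 · 1252800/1830829 = 135190900800.

135190900800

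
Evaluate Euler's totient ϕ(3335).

2464

3335 = 5 × 23 × 29.
φ(3335) = 3335 · (1 − 1/5) · (1 − 1/23) · (1 − 1/29)
       = 3335 · 2464/3335 = 2464.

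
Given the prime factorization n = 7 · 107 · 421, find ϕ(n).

φ(315329) = 315329 · (1 − 1/7) · (1 − 1/107) · (1 − 1/421)
       = 315329 · 267120/315329 = 267120.

267120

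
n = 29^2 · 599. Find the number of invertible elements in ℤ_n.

485576

φ(29^2) = 29^2 − 29^1 = 841 − 29 = 812.
φ(599) = 599 − 1 = 598.
φ(503759) = 812 × 598 = 485576.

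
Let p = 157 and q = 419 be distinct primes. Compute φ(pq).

For distinct primes, φ(pq) = (p−1)(q−1) = 156 × 418 = 65208.

65208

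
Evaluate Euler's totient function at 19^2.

φ(19^2) = 19^1·(19−1) = 19·18 = 342.

342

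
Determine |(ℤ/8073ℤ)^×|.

4752

Factor 8073: 8073 = 3^3 * 13 * 23.
φ(8073) = 8073 · (1 − 1/3) · (1 − 1/13) · (1 − 1/23)
       = 8073 · 528/897 = 4752.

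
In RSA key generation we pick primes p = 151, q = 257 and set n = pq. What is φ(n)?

φ(151) = 151 − 1 = 150.
φ(257) = 257 − 1 = 256.
Since φ is multiplicative, φ(38807) = 150 · 256 = 38400.

38400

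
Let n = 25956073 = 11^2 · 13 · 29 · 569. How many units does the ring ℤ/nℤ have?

20993280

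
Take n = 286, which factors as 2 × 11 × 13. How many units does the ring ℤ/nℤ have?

φ(286) = 286 · (1 − 1/2) · (1 − 1/11) · (1 − 1/13)
       = 286 · 120/286 = 120.

120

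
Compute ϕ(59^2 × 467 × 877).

1396915152

φ(59^2) = 59^1·(59−1) = 59·58 = 3422.
φ(467) = 467 − 1 = 466.
φ(877) = 877 − 1 = 876.
φ(1425674879) = 3422 × 466 × 876 = 1396915152.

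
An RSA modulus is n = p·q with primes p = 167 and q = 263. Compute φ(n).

43492

φ(43921) = 43921 · (1 − 1/167) · (1 − 1/263)
       = 43921 · 43492/43921 = 43492.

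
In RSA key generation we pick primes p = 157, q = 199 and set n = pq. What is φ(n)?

φ(n) = (p − 1)(q − 1) = (157−1)(199−1) = 156·198 = 30888.

30888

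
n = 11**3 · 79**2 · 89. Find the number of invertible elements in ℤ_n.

φ(739302619) = 739302619 · (1 − 1/11) · (1 − 1/79) · (1 − 1/89)
       = 739302619 · 68640/77341 = 656129760.

656129760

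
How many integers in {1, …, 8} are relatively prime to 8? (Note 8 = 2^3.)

4

φ(2^3) = 2^2·(2−1) = 4·1 = 4.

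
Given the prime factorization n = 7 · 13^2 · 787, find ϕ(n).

735696

φ(7) = 7 − 1 = 6.
φ(13^2) = 13^2 − 13^1 = 169 − 13 = 156.
φ(787) = 787 − 1 = 786.
φ(931021) = 6 × 156 × 786 = 735696.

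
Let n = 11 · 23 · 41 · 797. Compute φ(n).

7004800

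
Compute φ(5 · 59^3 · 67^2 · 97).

342832495104

φ(5) = 5 − 1 = 4.
φ(59^3) = 59^2·(59−1) = 3481·58 = 201898.
φ(67^2) = 67^1·(67−1) = 67·66 = 4422.
φ(97) = 97 − 1 = 96.
Multiply: 4 · 201898 · 4422 · 96 = 342832495104.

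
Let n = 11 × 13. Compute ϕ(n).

120

φ(143) = 143 · (1 − 1/11) · (1 − 1/13)
       = 143 · 120/143 = 120.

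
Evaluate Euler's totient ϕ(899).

840

Factor 899: 899 = 29 · 31.
φ(29) = 29 − 1 = 28.
φ(31) = 31 − 1 = 30.
Since φ is multiplicative, φ(899) = 28 · 30 = 840.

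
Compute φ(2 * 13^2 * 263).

φ(88894) = 88894 · (1 − 1/2) · (1 − 1/13) · (1 − 1/263)
       = 88894 · 3144/6838 = 40872.

40872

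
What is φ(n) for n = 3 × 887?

1772

φ(3) = 3 − 1 = 2.
φ(887) = 887 − 1 = 886.
φ(2661) = 2 × 886 = 1772.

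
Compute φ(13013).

9360

First factor: 13013 = 7 × 11 × 13^2.
φ(7) = 7 − 1 = 6.
φ(11) = 11 − 1 = 10.
φ(13^2) = 13^2 − 13^1 = 169 − 13 = 156.
Since φ is multiplicative, φ(13013) = 6 · 10 · 156 = 9360.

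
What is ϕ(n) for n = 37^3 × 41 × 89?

173479680

φ(37^3) = 37^3 − 37^2 = 50653 − 1369 = 49284.
φ(41) = 41 − 1 = 40.
φ(89) = 89 − 1 = 88.
φ(184832797) = 49284 × 40 × 88 = 173479680.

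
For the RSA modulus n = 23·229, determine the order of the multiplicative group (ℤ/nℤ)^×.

φ(n) = (p − 1)(q − 1) = (23−1)(229−1) = 22·228 = 5016.

5016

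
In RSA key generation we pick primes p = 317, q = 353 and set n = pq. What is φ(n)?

φ(n) = (p − 1)(q − 1) = (317−1)(353−1) = 316·352 = 111232.

111232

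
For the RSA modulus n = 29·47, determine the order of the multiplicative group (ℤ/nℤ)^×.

φ(29) = 29 − 1 = 28.
φ(47) = 47 − 1 = 46.
Since φ is multiplicative, φ(1363) = 28 · 46 = 1288.

1288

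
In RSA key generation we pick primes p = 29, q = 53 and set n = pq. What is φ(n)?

φ(pq) = (p−1)(q−1) = 28 · 52 = 1456.

1456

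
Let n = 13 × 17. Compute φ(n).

φ(221) = 221 · (1 − 1/13) · (1 − 1/17)
       = 221 · 192/221 = 192.

192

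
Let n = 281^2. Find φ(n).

φ(281^2) = 281^2 − 281^1 = 78961 − 281 = 78680.

78680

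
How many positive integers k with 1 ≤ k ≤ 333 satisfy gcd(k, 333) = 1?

First factor: 333 = 3^2 · 37.
φ(333) = 333 · (1 − 1/3) · (1 − 1/37)
       = 333 · 72/111 = 216.

216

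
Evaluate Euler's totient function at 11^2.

110

φ(11^2) = 11^2 − 11^1 = 121 − 11 = 110.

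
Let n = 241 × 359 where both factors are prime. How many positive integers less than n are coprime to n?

85920

For distinct primes, φ(pq) = (p−1)(q−1) = 240 × 358 = 85920.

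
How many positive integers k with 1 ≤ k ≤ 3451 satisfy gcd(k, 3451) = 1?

2688

Prime factorization: 3451 = 7 · 17 · 29.
φ(3451) = 3451 · (1 − 1/7) · (1 − 1/17) · (1 − 1/29)
       = 3451 · 2688/3451 = 2688.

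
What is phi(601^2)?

φ(601^2) = 601^1·(601−1) = 601·600 = 360600.

360600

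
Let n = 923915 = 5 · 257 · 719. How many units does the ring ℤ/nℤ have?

φ(923915) = 923915 · (1 − 1/5) · (1 − 1/257) · (1 − 1/719)
       = 923915 · 735232/923915 = 735232.

735232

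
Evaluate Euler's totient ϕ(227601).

Prime factorization: 227601 = 3^2 × 11^3 × 19.
φ(227601) = 227601 · (1 − 1/3) · (1 − 1/11) · (1 − 1/19)
       = 227601 · 360/627 = 130680.

130680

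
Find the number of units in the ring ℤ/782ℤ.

352

782 = 2 × 17 × 23.
φ(782) = 782 · (1 − 1/2) · (1 − 1/17) · (1 − 1/23)
       = 782 · 352/782 = 352.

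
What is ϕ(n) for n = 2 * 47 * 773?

φ(2) = 2 − 1 = 1.
φ(47) = 47 − 1 = 46.
φ(773) = 773 − 1 = 772.
φ(72662) = 1 × 46 × 772 = 35512.

35512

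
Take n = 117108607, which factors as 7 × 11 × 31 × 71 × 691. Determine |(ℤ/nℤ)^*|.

86940000

φ(7) = 7 − 1 = 6.
φ(11) = 11 − 1 = 10.
φ(31) = 31 − 1 = 30.
φ(71) = 71 − 1 = 70.
φ(691) = 691 − 1 = 690.
φ(117108607) = 6 × 10 × 30 × 70 × 690 = 86940000.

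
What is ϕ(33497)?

30240

Factor 33497: 33497 = 19 · 41 · 43.
φ(33497) = 33497 · (1 − 1/19) · (1 − 1/41) · (1 − 1/43)
       = 33497 · 30240/33497 = 30240.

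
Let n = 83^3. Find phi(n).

φ(83^3) = 83^2·(83−1) = 6889·82 = 564898.

564898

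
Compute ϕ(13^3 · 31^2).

φ(13^3) = 13^3 − 13^2 = 2197 − 169 = 2028.
φ(31^2) = 31^1·(31−1) = 31·30 = 930.
Since φ is multiplicative, φ(2111317) = 2028 · 930 = 1886040.

1886040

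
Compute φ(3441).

Factor 3441: 3441 = 3 · 31 · 37.
φ(3441) = 3441 · (1 − 1/3) · (1 − 1/31) · (1 − 1/37)
       = 3441 · 2160/3441 = 2160.

2160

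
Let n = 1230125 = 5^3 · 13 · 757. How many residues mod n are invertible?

φ(5^3) = 5^2·(5−1) = 25·4 = 100.
φ(13) = 13 − 1 = 12.
φ(757) = 757 − 1 = 756.
Since φ is multiplicative, φ(1230125) = 100 · 12 · 756 = 907200.

907200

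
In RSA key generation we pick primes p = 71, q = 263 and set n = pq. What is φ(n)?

φ(18673) = 18673 · (1 − 1/71) · (1 − 1/263)
       = 18673 · 18340/18673 = 18340.

18340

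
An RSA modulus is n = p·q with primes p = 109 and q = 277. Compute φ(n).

φ(30193) = 30193 · (1 − 1/109) · (1 − 1/277)
       = 30193 · 29808/30193 = 29808.

29808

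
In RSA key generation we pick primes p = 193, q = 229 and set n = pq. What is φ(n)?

43776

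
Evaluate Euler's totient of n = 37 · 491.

17640

φ(18167) = 18167 · (1 − 1/37) · (1 − 1/491)
       = 18167 · 17640/18167 = 17640.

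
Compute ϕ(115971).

First factor: 115971 = 3 · 29 · 31 · 43.
φ(3) = 3 − 1 = 2.
φ(29) = 29 − 1 = 28.
φ(31) = 31 − 1 = 30.
φ(43) = 43 − 1 = 42.
Multiply: 2 · 28 · 30 · 42 = 70560.

70560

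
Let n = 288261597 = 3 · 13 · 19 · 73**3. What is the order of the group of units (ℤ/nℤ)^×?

165753216

φ(3) = 3 − 1 = 2.
φ(13) = 13 − 1 = 12.
φ(19) = 19 − 1 = 18.
φ(73^3) = 73^3 − 73^2 = 389017 − 5329 = 383688.
Multiply: 2 · 12 · 18 · 383688 = 165753216.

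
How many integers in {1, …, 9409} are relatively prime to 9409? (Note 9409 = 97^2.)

9312

φ(9409) = 9409 · (1 − 1/97)
       = 9409 · 96/97 = 9312.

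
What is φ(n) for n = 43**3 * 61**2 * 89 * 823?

20559936862080

φ(43^3) = 43^3 − 43^2 = 79507 − 1849 = 77658.
φ(61^2) = 61^1·(61−1) = 61·60 = 3660.
φ(89) = 89 − 1 = 88.
φ(823) = 823 − 1 = 822.
φ(21669798781109) = 77658 × 3660 × 88 × 822 = 20559936862080.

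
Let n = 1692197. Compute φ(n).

First factor: 1692197 = 13**2 · 17 · 19 · 31.
φ(1692197) = 1692197 · (1 − 1/13) · (1 − 1/17) · (1 − 1/19) · (1 − 1/31)
       = 1692197 · 103680/130169 = 1347840.

1347840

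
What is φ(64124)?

28160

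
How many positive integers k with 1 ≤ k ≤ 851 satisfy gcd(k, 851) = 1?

792

Prime factorization: 851 = 23 · 37.
φ(23) = 23 − 1 = 22.
φ(37) = 37 − 1 = 36.
Since φ is multiplicative, φ(851) = 22 · 36 = 792.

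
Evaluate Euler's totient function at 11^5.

146410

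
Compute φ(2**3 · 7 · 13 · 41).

11520

φ(29848) = 29848 · (1 − 1/2) · (1 − 1/7) · (1 − 1/13) · (1 − 1/41)
       = 29848 · 2880/7462 = 11520.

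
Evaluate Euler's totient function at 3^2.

6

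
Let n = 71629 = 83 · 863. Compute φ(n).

φ(71629) = 71629 · (1 − 1/83) · (1 − 1/863)
       = 71629 · 70684/71629 = 70684.

70684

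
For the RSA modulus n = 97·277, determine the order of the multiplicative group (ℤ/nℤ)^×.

26496

φ(26869) = 26869 · (1 − 1/97) · (1 − 1/277)
       = 26869 · 26496/26869 = 26496.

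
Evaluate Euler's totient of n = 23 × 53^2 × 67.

4001712

φ(4328669) = 4328669 · (1 − 1/23) · (1 − 1/53) · (1 − 1/67)
       = 4328669 · 75504/81673 = 4001712.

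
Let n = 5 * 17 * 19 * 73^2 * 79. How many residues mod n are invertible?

472283136

φ(5) = 5 − 1 = 4.
φ(17) = 17 − 1 = 16.
φ(19) = 19 − 1 = 18.
φ(73^2) = 73^1·(73−1) = 73·72 = 5256.
φ(79) = 79 − 1 = 78.
φ(679900465) = 4 × 16 × 18 × 5256 × 78 = 472283136.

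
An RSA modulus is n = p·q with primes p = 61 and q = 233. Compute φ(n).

13920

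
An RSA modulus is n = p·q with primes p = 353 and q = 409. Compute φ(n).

143616

φ(353) = 353 − 1 = 352.
φ(409) = 409 − 1 = 408.
Multiply: 352 · 408 = 143616.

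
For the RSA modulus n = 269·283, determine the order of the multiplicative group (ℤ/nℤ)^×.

75576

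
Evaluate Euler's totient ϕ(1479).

First factor: 1479 = 3 × 17 × 29.
φ(3) = 3 − 1 = 2.
φ(17) = 17 − 1 = 16.
φ(29) = 29 − 1 = 28.
Multiply: 2 · 16 · 28 = 896.

896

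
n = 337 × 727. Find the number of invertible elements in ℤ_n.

243936

φ(337) = 337 − 1 = 336.
φ(727) = 727 − 1 = 726.
Since φ is multiplicative, φ(244999) = 336 · 726 = 243936.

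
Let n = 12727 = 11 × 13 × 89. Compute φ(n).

10560

φ(11) = 11 − 1 = 10.
φ(13) = 13 − 1 = 12.
φ(89) = 89 − 1 = 88.
φ(12727) = 10 × 12 × 88 = 10560.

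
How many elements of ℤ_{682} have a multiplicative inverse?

682 = 2 × 11 × 31.
φ(682) = 682 · (1 − 1/2) · (1 − 1/11) · (1 − 1/31)
       = 682 · 300/682 = 300.

300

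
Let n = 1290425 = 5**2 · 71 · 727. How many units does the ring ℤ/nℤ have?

φ(5^2) = 5^1·(5−1) = 5·4 = 20.
φ(71) = 71 − 1 = 70.
φ(727) = 727 − 1 = 726.
φ(1290425) = 20 × 70 × 726 = 1016400.

1016400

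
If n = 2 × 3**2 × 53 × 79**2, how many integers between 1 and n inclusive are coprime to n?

1922544

φ(5953914) = 5953914 · (1 − 1/2) · (1 − 1/3) · (1 − 1/53) · (1 − 1/79)
       = 5953914 · 8112/25122 = 1922544.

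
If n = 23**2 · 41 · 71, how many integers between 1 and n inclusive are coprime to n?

1416800

φ(23^2) = 23^1·(23−1) = 23·22 = 506.
φ(41) = 41 − 1 = 40.
φ(71) = 71 − 1 = 70.
φ(1539919) = 506 × 40 × 70 = 1416800.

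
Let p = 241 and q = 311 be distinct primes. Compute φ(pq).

φ(241) = 241 − 1 = 240.
φ(311) = 311 − 1 = 310.
Since φ is multiplicative, φ(74951) = 240 · 310 = 74400.

74400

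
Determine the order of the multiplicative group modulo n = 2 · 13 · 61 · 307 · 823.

181103040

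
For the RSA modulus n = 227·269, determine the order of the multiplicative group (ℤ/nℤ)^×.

60568

φ(61063) = 61063 · (1 − 1/227) · (1 − 1/269)
       = 61063 · 60568/61063 = 60568.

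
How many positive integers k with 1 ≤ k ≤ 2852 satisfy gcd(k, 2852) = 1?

1320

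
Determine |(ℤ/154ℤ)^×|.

60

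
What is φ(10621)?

Prime factorization: 10621 = 13 * 19 * 43.
φ(10621) = 10621 · (1 − 1/13) · (1 − 1/19) · (1 − 1/43)
       = 10621 · 9072/10621 = 9072.

9072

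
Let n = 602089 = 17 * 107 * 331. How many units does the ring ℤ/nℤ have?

φ(602089) = 602089 · (1 − 1/17) · (1 − 1/107) · (1 − 1/331)
       = 602089 · 559680/602089 = 559680.

559680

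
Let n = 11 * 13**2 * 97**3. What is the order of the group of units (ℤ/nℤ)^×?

φ(1696659107) = 1696659107 · (1 − 1/11) · (1 − 1/13) · (1 − 1/97)
       = 1696659107 · 11520/13871 = 1409091840.

1409091840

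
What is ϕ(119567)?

First factor: 119567 = 7 * 19 * 29 * 31.
φ(119567) = 119567 · (1 − 1/7) · (1 − 1/19) · (1 − 1/29) · (1 − 1/31)
       = 119567 · 90720/119567 = 90720.

90720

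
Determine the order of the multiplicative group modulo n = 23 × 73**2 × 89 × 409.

φ(4461561367) = 4461561367 · (1 − 1/23) · (1 − 1/73) · (1 − 1/89) · (1 − 1/409)
       = 4461561367 · 56871936/61117279 = 4151651328.

4151651328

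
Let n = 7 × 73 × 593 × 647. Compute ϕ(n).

165210624

φ(196055881) = 196055881 · (1 − 1/7) · (1 − 1/73) · (1 − 1/593) · (1 − 1/647)
       = 196055881 · 165210624/196055881 = 165210624.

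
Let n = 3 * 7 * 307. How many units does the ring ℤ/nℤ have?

φ(3) = 3 − 1 = 2.
φ(7) = 7 − 1 = 6.
φ(307) = 307 − 1 = 306.
Multiply: 2 · 6 · 306 = 3672.

3672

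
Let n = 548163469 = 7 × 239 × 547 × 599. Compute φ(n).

466253424

φ(548163469) = 548163469 · (1 − 1/7) · (1 − 1/239) · (1 − 1/547) · (1 − 1/599)
       = 548163469 · 466253424/548163469 = 466253424.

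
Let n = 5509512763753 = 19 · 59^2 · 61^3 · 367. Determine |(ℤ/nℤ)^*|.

5033203803360

φ(19) = 19 − 1 = 18.
φ(59^2) = 59^1·(59−1) = 59·58 = 3422.
φ(61^3) = 61^3 − 61^2 = 226981 − 3721 = 223260.
φ(367) = 367 − 1 = 366.
Multiply: 18 · 3422 · 223260 · 366 = 5033203803360.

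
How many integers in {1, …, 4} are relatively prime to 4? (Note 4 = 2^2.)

φ(2^2) = 2^1·(2−1) = 2·1 = 2.

2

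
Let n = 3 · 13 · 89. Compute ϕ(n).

2112

φ(3471) = 3471 · (1 − 1/3) · (1 − 1/13) · (1 − 1/89)
       = 3471 · 2112/3471 = 2112.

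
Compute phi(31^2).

φ(961) = 961 · (1 − 1/31)
       = 961 · 30/31 = 930.

930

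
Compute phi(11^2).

φ(121) = 121 · (1 − 1/11)
       = 121 · 10/11 = 110.

110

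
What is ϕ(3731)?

2880

Factor 3731: 3731 = 7 * 13 * 41.
φ(7) = 7 − 1 = 6.
φ(13) = 13 − 1 = 12.
φ(41) = 41 − 1 = 40.
Multiply: 6 · 12 · 40 = 2880.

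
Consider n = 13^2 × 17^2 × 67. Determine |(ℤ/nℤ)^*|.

2800512

φ(13^2) = 13^1·(13−1) = 13·12 = 156.
φ(17^2) = 17^1·(17−1) = 17·16 = 272.
φ(67) = 67 − 1 = 66.
Multiply: 156 · 272 · 66 = 2800512.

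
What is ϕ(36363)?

Factor 36363: 36363 = 3 × 17 × 23 × 31.
φ(3) = 3 − 1 = 2.
φ(17) = 17 − 1 = 16.
φ(23) = 23 − 1 = 22.
φ(31) = 31 − 1 = 30.
φ(36363) = 2 × 16 × 22 × 30 = 21120.

21120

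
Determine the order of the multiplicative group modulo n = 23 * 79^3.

10709556

φ(11339897) = 11339897 · (1 − 1/23) · (1 − 1/79)
       = 11339897 · 1716/1817 = 10709556.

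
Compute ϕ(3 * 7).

φ(3) = 3 − 1 = 2.
φ(7) = 7 − 1 = 6.
φ(21) = 2 × 6 = 12.

12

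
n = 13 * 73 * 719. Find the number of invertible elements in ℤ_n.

φ(13) = 13 − 1 = 12.
φ(73) = 73 − 1 = 72.
φ(719) = 719 − 1 = 718.
Multiply: 12 · 72 · 718 = 620352.

620352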